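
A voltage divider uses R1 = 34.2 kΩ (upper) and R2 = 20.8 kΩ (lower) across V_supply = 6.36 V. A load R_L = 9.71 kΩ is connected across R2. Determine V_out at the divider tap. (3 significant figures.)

V_out ≈ 1.03 V

The load sits in parallel with R2, giving an effective lower resistance R2' = R2·R_L/(R2+R_L) = 6.620 kΩ.
Now apply the divider: V_out = 6.36 × 0.1622 = 1.031 V.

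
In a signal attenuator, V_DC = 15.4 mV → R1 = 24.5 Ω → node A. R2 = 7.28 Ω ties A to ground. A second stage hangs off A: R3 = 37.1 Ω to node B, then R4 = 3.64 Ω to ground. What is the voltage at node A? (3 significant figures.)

Looking into the second stage from A: R3 + R4 = 40.74 Ω appears in parallel with R2.
Effective lower resistance at A: R2 ‖ 40.74 = 6.176 Ω.
First divider: V_A = V_DC · 6.176/(24.5 + 6.176) = 3.101 mV.

V_A ≈ 3.10 mV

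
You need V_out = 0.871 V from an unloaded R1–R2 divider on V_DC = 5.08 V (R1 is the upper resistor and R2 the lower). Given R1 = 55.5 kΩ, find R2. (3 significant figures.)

Required fraction k = V_out/V_DC = 0.1715.
So R2 = R1 · V_out/(V_DC − V_out) = 55.5 × 0.871/(5.08 − 0.871) = 55.5 × 0.2069 = 11.49 kΩ.

R2 ≈ 11.5 kΩ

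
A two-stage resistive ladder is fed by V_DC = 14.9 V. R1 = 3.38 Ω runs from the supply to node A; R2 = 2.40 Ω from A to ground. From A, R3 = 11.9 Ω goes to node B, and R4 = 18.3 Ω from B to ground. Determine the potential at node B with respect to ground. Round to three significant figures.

The second stage (R3 + R4 = 30.20 Ω) loads node A in parallel with R2.
Effective lower resistance at A: R2 ‖ 30.20 = 2.223 Ω.
First divider: V_A = V_DC · 2.223/(3.38 + 2.223) = 5.912 V.
Stage 2 is unloaded, so V_B = V_A · R4/(R3+R4) = 5.912 × 18.3/30.20 = 3.582 V.

V_B ≈ 3.58 V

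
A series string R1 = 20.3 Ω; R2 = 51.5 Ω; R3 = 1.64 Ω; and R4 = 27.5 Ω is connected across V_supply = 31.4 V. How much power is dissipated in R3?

The common current is I = 31.4/100.9 = 0.3111 A.
P = I²R = 0.09677 × 1.64 = 0.1587 W.

P ≈ 0.159 W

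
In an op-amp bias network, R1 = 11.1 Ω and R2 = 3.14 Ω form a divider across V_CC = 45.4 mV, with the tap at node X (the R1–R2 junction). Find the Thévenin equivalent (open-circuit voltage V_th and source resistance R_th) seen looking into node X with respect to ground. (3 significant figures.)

V_th is the unloaded tap voltage: V_CC · R2/(R1+R2) = 45.4 × 0.2205 = 10.01 mV.
With V_CC suppressed (replaced by a short), R_th = R1 ‖ R2 = (11.10 × 3.14)/(11.10 + 3.14) = 2.448 Ω.

V_th ≈ 10.0 mV, R_th ≈ 2.45 Ω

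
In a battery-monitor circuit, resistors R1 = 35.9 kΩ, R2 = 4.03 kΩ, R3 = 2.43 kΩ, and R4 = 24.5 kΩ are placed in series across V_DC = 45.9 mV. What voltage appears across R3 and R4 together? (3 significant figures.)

V ≈ 18.5 mV

ΣR = 35.9 + 4.03 + 2.43 + 24.5 = 66.86 kΩ.
R_{R3..R4} = 2.43 + 24.5 = 26.93 kΩ.
Voltage divider: V = V_DC · (26.93 / 66.86) = 45.9 × 0.4028 = 18.49 mV.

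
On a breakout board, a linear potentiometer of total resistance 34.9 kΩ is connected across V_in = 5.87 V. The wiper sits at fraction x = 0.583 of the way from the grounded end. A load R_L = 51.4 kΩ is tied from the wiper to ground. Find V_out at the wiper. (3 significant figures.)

Lower segment x·R_p = 20.35 kΩ; upper segment (1−x)·R_p = 14.55 kΩ.
R_L loads the lower segment: effective lower R = 14.58 kΩ.
Then V_out = V_in · 14.58/(14.55 + 14.58) = 2.937 V.
(Unloaded: V_out = x·V_in = 3.42 V.)

V_out ≈ 2.94 V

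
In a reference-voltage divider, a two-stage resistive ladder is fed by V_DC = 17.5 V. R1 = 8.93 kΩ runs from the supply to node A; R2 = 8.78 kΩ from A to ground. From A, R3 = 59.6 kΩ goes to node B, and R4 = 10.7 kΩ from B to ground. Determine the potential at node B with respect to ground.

The second stage (R3 + R4 = 70.30 kΩ) loads node A in parallel with R2.
Effective lower resistance at A: R2 ‖ 70.30 = 7.805 kΩ.
So V_A = 17.5 × 0.4664 = 8.162 V.
Then the unloaded second divider: V_B = V_A × R4/(R3+R4) = 8.162 × 0.1522 = 1.242 V.

V_B ≈ 1.24 V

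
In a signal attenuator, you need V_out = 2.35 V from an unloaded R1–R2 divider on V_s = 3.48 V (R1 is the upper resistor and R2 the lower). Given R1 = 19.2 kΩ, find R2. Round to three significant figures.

Required fraction k = V_out/V_s = 0.6753.
R2 = R1 · 0.6753/(1 − 0.6753) = 39.93 kΩ.

R2 ≈ 39.9 kΩ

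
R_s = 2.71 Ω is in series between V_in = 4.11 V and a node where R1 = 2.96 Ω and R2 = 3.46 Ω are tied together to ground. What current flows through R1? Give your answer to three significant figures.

I ≈ 0.514 A

Combine the parallel branches: R_p = (1/2.96 + 1/3.46)⁻¹ = 1.595 Ω.
V_A by voltage divider: V_A = 4.11 × 1.595/(2.71 + 1.595) = 1.523 V.
I(R1) = V_A / R1 = 1.523/2.96 = 0.5145 A.
(Check via current divider: I_total = 0.9546 A; share G_k/ΣG = 0.5389 → same result.)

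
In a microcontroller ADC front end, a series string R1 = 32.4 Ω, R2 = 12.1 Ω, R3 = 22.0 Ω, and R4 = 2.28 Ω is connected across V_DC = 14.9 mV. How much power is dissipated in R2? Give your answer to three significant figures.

P ≈ 0.568 µW

The common current is I = 14.9/68.78 = 0.2166 mA.
V(R2) = I·R = 2.621 mV; P = V·I = 2.621 × 0.2166 = 0.5678 µW.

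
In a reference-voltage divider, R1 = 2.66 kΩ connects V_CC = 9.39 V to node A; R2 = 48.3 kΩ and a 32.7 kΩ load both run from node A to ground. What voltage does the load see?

V_out ≈ 8.26 V

First combine the lower leg with the load: R2 ‖ R_L = 19.50 kΩ.
Voltage divider with the loaded lower leg: V_out = 9.39 × 19.50/(2.66 + 19.50) = 9.39 × 0.8800 = 8.263 V.
(Unloaded it would be 8.90 V; the load pulls it down.)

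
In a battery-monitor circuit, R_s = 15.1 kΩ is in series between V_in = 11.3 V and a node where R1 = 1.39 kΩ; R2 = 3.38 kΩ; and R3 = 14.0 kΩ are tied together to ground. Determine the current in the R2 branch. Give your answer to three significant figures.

Parallel bank: R_p = 1/(1/1.39 + 1/3.38 + 1/14.0) = 0.9202 kΩ.
V_A by voltage divider: V_A = 11.3 × 0.9202/(15.1 + 0.9202) = 0.6491 V.
Branch current I = V_A/R2 = 0.6491/3.38 = 0.1920 mA.
(Check via current divider: I_total = 0.7054 mA; share G_k/ΣG = 0.2723 → same result.)

I ≈ 0.192 mA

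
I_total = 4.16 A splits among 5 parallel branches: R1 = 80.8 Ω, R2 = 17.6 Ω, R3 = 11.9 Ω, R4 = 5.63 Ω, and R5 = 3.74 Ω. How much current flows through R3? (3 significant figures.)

I ≈ 0.584 A

Total conductance ΣG = 1/80.8 + 1/17.6 + 1/11.9 + 1/5.63 + 1/3.74 = 0.5982 (units of 1/Ω).
By the current-divider rule, I = I_total · G_k/ΣG = 4.16 × 0.1405 = 0.5844 A.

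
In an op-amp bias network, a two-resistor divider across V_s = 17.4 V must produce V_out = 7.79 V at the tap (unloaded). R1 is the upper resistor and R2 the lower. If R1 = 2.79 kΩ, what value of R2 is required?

Required fraction k = V_out/V_s = 0.4477.
R2 = R1 · 0.4477/(1 − 0.4477) = 2.262 kΩ.

R2 ≈ 2.26 kΩ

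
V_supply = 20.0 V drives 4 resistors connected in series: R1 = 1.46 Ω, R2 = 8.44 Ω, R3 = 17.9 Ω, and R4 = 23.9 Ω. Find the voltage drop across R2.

Series total: ΣR = 1.46 + 8.44 + 17.9 + 23.9 = 51.70 Ω.
V = V_supply · R/ΣR = 20.0 × 0.1632 = 3.265 V.

V ≈ 3.26 V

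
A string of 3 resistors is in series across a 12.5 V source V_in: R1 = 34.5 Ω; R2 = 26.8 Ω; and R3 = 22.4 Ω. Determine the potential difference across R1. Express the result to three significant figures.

Total series resistance ΣR = 34.5 + 26.8 + 22.4 = 83.70 Ω.
By the voltage-divider rule, V = 12.5 × 34.50/83.70 = 5.152 V.

V ≈ 5.15 V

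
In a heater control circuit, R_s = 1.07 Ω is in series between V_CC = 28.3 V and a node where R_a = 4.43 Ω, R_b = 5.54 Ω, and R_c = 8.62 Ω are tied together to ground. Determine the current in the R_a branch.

Combine the parallel branches: R_p = (1/4.43 + 1/5.54 + 1/8.62)⁻¹ = 1.915 Ω.
V_A by voltage divider: V_A = 28.3 × 1.915/(1.07 + 1.915) = 18.15 V.
Branch current I = V_A/R_a = 18.15/4.43 = 4.098 A.

I ≈ 4.10 A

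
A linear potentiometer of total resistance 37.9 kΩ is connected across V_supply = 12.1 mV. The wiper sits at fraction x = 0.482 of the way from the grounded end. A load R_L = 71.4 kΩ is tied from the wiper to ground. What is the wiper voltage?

Split the track: R_lower = x·R_p = 18.27 kΩ, R_upper = (1−x)·R_p = 19.63 kΩ.
R_L loads the lower segment: effective lower R = 14.55 kΩ.
V_out = 12.1 × 14.55/(19.63 + 14.55) = 5.150 mV.

V_out ≈ 5.15 mV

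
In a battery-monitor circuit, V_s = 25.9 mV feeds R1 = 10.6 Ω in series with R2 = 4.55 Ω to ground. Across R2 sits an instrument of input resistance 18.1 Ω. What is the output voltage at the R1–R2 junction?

First combine the lower leg with the load: R2 ‖ R_L = 3.636 Ω.
Now apply the divider: V_out = 25.9 × 0.2554 = 6.615 mV.

V_out ≈ 6.62 mV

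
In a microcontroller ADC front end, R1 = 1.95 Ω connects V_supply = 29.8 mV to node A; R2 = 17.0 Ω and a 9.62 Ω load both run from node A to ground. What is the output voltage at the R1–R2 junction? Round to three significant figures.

V_out ≈ 22.6 mV

R2 ‖ R_L = (17.0 × 9.62)/(17.0 + 9.62) = 6.144 Ω.
Then V_out = V_supply · R2'/(R1 + R2') = 29.8 × 6.144/8.094 = 22.62 mV.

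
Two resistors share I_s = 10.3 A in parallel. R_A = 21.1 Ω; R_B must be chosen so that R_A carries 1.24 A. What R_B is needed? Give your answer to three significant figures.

R_B ≈ 2.89 Ω

In a two-way split, I_A/I_s = R_B/(R_A + R_B).
With f = 0.1204, R_B = R_A · f/(1−f) = 21.1 × 0.1369 = 2.888 Ω.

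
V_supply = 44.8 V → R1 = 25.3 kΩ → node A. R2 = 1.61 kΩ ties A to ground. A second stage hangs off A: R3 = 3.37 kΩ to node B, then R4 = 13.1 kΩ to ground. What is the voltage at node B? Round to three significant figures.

V_B ≈ 1.95 V

Node A sees R2 in parallel with the series input of stage 2, R3 + R4 = 16.47 kΩ.
Effective lower resistance at A: R2 ‖ 16.47 = 1.467 kΩ.
So V_A = 44.8 × 0.05479 = 2.455 V.
V_B = V_A × 0.7954 = 1.952 V.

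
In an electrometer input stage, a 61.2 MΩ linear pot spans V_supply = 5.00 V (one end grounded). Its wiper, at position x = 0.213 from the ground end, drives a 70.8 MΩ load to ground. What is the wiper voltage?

Lower segment x·R_p = 13.04 MΩ; upper segment (1−x)·R_p = 48.16 MΩ.
R_L loads the lower segment: effective lower R = 11.01 MΩ.
Then V_out = V_supply · 11.01/(48.16 + 11.01) = 0.9302 V.
(Unloaded: V_out = x·V_supply = 1.06 V.)

V_out ≈ 0.930 V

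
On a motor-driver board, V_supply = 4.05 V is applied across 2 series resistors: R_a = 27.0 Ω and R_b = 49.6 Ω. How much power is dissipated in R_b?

ΣR = 76.60 Ω → I = 4.05/76.60 = 0.05287 A.
P(R_b) = I²·R_b = (0.05287)² × 49.6 = 0.1387 W.

P ≈ 0.139 W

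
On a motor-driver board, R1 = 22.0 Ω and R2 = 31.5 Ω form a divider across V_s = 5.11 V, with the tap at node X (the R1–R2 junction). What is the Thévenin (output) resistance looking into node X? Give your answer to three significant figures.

R_th ≈ 13.0 Ω

Looking into X with the source shorted: R_th = R1·R2/(R1+R2) = 22.00 × 31.5/53.50 = 12.95 Ω.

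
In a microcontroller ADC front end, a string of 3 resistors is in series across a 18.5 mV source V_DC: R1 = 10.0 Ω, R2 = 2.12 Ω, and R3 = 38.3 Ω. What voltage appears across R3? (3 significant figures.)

V ≈ 14.1 mV

Total series resistance ΣR = 10.0 + 2.12 + 38.3 = 50.42 Ω.
By the voltage-divider rule, V = 18.5 × 38.30/50.42 = 14.05 mV.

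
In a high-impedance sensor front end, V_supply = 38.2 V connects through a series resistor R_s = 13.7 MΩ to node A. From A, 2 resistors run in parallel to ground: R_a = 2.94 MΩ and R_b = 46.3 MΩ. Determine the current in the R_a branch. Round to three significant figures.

Combine the parallel branches: R_p = (1/2.94 + 1/46.3)⁻¹ = 2.764 MΩ.
V_A by voltage divider: V_A = 38.2 × 2.764/(13.7 + 2.764) = 6.414 V.
I(R_a) = V_A / R_a = 6.414/2.94 = 2.182 µA.

I ≈ 2.18 µA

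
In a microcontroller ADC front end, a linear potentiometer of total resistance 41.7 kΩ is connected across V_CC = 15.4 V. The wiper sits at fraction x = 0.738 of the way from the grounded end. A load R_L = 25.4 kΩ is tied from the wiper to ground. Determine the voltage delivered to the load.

V_out ≈ 8.63 V

Lower segment x·R_p = 30.77 kΩ; upper segment (1−x)·R_p = 10.93 kΩ.
R_L loads the lower segment: effective lower R = 13.92 kΩ.
Loaded-divider output: V_out = 15.4 × 0.5602 = 8.627 V.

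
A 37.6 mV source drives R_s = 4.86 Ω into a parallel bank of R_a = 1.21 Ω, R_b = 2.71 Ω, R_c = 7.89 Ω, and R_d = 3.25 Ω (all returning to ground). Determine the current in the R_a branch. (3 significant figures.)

Combine the parallel branches: R_p = (1/1.21 + 1/2.71 + 1/7.89 + 1/3.25)⁻¹ = 0.6135 Ω.
V_A = 37.6 × 0.6135/5.474 = 4.215 mV.
Branch current I = V_A/R_a = 4.215/1.21 = 3.483 mA.
(Check via current divider: I_total = 6.869 mA; share G_k/ΣG = 0.5071 → same result.)

I ≈ 3.48 mA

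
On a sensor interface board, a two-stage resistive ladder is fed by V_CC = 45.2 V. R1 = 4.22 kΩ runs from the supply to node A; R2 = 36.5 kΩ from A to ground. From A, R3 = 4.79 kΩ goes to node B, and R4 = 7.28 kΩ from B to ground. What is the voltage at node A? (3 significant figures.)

Looking into the second stage from A: R3 + R4 = 12.07 kΩ appears in parallel with R2.
Effective lower resistance at A: R2 ‖ 12.07 = 9.071 kΩ.
First divider: V_A = V_CC · 9.071/(4.22 + 9.071) = 30.85 V.

V_A ≈ 30.8 V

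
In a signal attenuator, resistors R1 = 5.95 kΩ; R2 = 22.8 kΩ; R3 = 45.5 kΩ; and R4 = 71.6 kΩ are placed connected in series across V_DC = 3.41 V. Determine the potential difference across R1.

Series total: ΣR = 5.95 + 22.8 + 45.5 + 71.6 = 145.8 kΩ.
V = V_DC · R/ΣR = 3.41 × 0.04080 = 0.1391 V.

V ≈ 0.139 V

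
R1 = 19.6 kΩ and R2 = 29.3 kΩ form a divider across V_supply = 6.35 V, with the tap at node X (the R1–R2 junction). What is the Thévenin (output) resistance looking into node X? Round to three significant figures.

Zeroing V_supply shorts the top of R1 to ground, so R_th = R1 ‖ R2 = 11.74 kΩ.

R_th ≈ 11.7 kΩ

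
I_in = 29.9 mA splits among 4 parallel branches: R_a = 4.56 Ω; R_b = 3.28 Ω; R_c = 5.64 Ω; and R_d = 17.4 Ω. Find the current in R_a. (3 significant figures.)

ΣG = 1/4.56 + 1/3.28 + 1/5.64 + 1/17.4 = 0.7590.
R_a takes the fraction G_k/ΣG = 0.2193/0.7590 = 0.2889, so I = 29.9 × 0.2889 = 8.640 mA.

I ≈ 8.64 mA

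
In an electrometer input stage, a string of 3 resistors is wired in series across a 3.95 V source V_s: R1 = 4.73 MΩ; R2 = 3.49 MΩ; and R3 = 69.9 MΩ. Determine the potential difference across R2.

V ≈ 0.176 V

Series total: ΣR = 4.73 + 3.49 + 69.9 = 78.12 MΩ.
By the voltage-divider rule, V = 3.95 × 3.490/78.12 = 0.1765 V.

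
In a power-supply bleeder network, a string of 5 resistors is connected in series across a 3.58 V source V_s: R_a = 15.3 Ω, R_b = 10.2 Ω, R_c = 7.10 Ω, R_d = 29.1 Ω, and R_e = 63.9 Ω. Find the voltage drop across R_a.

V ≈ 0.436 V

Total series resistance ΣR = 15.3 + 10.2 + 7.10 + 29.1 + 63.9 = 125.6 Ω.
V = V_s · R/ΣR = 3.58 × 0.1218 = 0.4361 V.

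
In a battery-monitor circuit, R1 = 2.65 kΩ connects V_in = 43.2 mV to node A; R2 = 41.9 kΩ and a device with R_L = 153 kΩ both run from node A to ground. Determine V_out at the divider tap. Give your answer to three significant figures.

R2 ‖ R_L = (41.9 × 153)/(41.9 + 153) = 32.89 kΩ.
Then V_out = V_in · R2'/(R1 + R2') = 43.2 × 32.89/35.54 = 39.98 mV.
(Unloaded it would be 40.6 mV; the load pulls it down.)

V_out ≈ 40.0 mV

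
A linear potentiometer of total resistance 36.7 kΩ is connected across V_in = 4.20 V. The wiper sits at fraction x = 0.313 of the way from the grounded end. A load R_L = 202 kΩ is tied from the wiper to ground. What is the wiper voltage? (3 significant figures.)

V_out ≈ 1.27 V

Split the track: R_lower = x·R_p = 11.49 kΩ, R_upper = (1−x)·R_p = 25.21 kΩ.
Lower segment in parallel with the load: 11.49 ‖ 202 = 10.87 kΩ.
V_out = 4.20 × 10.87/(25.21 + 10.87) = 1.265 V.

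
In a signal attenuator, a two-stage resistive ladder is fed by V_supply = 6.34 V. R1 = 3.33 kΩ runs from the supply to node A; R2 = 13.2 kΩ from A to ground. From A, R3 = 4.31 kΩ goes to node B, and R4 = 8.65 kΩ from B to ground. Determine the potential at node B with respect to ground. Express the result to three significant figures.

Node A sees R2 in parallel with the series input of stage 2, R3 + R4 = 12.96 kΩ.
Effective lower resistance at A: R2 ‖ 12.96 = 6.539 kΩ.
First divider: V_A = V_supply · 6.539/(3.33 + 6.539) = 4.201 V.
V_B = V_A × 0.6674 = 2.804 V.

V_B ≈ 2.80 V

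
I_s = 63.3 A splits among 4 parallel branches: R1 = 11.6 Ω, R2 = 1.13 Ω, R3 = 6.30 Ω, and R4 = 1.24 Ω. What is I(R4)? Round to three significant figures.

I ≈ 26.4 A

ΣG = 1/11.6 + 1/1.13 + 1/6.30 + 1/1.24 = 1.936.
R4 takes the fraction G_k/ΣG = 0.8065/1.936 = 0.4165, so I = 63.3 × 0.4165 = 26.36 A.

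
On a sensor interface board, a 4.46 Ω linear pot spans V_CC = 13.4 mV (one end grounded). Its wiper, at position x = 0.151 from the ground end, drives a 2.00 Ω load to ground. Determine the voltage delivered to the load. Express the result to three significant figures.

Lower segment x·R_p = 0.6735 Ω; upper segment (1−x)·R_p = 3.787 Ω.
R_L loads the lower segment: effective lower R = 0.5038 Ω.
V_out = 13.4 × 0.5038/(3.787 + 0.5038) = 1.574 mV.

V_out ≈ 1.57 mV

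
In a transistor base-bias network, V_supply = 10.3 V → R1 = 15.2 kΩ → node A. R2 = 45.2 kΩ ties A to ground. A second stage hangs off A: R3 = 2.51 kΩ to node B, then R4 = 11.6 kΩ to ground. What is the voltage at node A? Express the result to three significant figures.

V_A ≈ 4.27 V

Node A sees R2 in parallel with the series input of stage 2, R3 + R4 = 14.11 kΩ.
Effective lower resistance at A: R2 ‖ 14.11 = 10.75 kΩ.
First divider: V_A = V_supply · 10.75/(15.2 + 10.75) = 4.268 V.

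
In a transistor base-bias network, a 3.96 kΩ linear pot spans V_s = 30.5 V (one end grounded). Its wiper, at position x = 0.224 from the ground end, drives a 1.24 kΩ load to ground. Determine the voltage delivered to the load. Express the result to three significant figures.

The pot divides into 3.073 kΩ above the wiper and 0.8870 kΩ below.
R_L loads the lower segment: effective lower R = 0.5171 kΩ.
V_out = 30.5 × 0.5171/(3.073 + 0.5171) = 4.393 V.
(Unloaded: V_out = x·V_s = 6.83 V.)

V_out ≈ 4.39 V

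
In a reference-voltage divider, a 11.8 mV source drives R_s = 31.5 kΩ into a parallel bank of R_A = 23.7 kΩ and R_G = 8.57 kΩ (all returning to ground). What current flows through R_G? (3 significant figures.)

I ≈ 0.229 µA

Combine the parallel branches: R_p = (1/23.7 + 1/8.57)⁻¹ = 6.294 kΩ.
Node voltage V_A = V_supply · R_p/(R_s + R_p) = 11.8 × 0.1665 = 1.965 mV.
I(R_G) = V_A / R_G = 1.965/8.57 = 0.2293 µA.
(Check via current divider: I_total = 0.3122 µA; share G_k/ΣG = 0.7344 → same result.)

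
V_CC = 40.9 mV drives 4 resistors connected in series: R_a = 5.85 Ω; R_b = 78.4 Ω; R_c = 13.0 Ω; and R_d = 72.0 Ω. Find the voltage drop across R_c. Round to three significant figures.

V ≈ 3.14 mV

Series total: ΣR = 5.85 + 78.4 + 13.0 + 72.0 = 169.2 Ω.
Voltage divider: V = V_CC · (13.00 / 169.2) = 40.9 × 0.07681 = 3.142 mV.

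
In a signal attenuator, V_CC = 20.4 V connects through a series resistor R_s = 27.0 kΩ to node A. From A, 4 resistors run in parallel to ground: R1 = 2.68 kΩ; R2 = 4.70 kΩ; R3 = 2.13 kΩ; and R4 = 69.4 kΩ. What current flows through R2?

Parallel bank: R_p = 1/(1/2.68 + 1/4.70 + 1/2.13 + 1/69.4) = 0.9348 kΩ.
V_A by voltage divider: V_A = 20.4 × 0.9348/(27.0 + 0.9348) = 0.6826 V.
I(R2) = V_A / R2 = 0.6826/4.70 = 0.1452 mA.

I ≈ 0.145 mA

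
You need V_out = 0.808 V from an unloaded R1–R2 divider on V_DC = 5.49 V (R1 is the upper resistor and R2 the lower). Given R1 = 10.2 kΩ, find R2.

R2 ≈ 1.76 kΩ

The divider ratio is R2/(R1+R2) = 0.808/5.49 = 0.1472.
So R2 = R1 · V_out/(V_DC − V_out) = 10.2 × 0.808/(5.49 − 0.808) = 10.2 × 0.1726 = 1.760 kΩ.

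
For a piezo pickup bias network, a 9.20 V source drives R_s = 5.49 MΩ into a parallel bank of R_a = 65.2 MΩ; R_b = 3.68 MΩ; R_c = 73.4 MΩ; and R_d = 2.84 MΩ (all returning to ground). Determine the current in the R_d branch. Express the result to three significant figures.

I ≈ 0.707 µA

Equivalent of the parallel group: R_p = 1.532 MΩ.
V_A by voltage divider: V_A = 9.20 × 1.532/(5.49 + 1.532) = 2.007 V.
Branch current I = V_A/R_d = 2.007/2.84 = 0.7067 µA.
(Equivalently: I_total = 1.310 µA, then current-divider fraction G_k/ΣG = 0.5394.)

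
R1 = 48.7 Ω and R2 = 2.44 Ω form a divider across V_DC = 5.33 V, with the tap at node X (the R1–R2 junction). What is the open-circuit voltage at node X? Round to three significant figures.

V_th ≈ 0.254 V

V_th is the unloaded tap voltage: V_DC · R2/(R1+R2) = 5.33 × 0.04771 = 0.2543 V.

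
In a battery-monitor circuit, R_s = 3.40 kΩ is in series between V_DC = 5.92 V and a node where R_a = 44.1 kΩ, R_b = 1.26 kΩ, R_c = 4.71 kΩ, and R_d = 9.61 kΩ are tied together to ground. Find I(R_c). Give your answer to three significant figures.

I ≈ 0.259 mA

Parallel bank: R_p = 1/(1/44.1 + 1/1.26 + 1/4.71 + 1/9.61) = 0.8828 kΩ.
V_A by voltage divider: V_A = 5.92 × 0.8828/(3.40 + 0.8828) = 1.220 V.
Branch current I = V_A/R_c = 1.220/4.71 = 0.2591 mA.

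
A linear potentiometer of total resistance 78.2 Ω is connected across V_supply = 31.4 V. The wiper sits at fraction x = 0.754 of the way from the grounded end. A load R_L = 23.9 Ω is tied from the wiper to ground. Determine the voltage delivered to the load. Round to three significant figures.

V_out ≈ 14.7 V

Lower segment x·R_p = 58.96 Ω; upper segment (1−x)·R_p = 19.24 Ω.
(x·R_p) ‖ R_L = 17.01 Ω.
Then V_out = V_supply · 17.01/(19.24 + 17.01) = 14.73 V.
(Unloaded: V_out = x·V_supply = 23.7 V.)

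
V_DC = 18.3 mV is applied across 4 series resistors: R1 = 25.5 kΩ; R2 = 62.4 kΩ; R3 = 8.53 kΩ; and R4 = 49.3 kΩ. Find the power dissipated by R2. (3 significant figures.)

ΣR = 145.7 kΩ → I = 18.3/145.7 = 0.1256 µA.
P = I²R = 0.01577 × 62.4 = 0.9840 nW.

P ≈ 0.984 nW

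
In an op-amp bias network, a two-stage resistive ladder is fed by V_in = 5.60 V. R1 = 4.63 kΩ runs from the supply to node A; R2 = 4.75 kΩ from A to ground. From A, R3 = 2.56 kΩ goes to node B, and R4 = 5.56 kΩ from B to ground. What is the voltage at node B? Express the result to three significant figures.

The second stage (R3 + R4 = 8.120 kΩ) loads node A in parallel with R2.
R2 ‖ (R3+R4) = 2.997 kΩ.
So V_A = 5.60 × 0.3929 = 2.200 V.
V_B = V_A × 0.6847 = 1.507 V.

V_B ≈ 1.51 V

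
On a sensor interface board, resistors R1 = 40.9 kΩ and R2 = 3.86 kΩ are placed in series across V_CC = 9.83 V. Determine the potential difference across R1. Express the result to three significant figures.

Total series resistance ΣR = 40.9 + 3.86 = 44.76 kΩ.
By the voltage-divider rule, V = 9.83 × 40.90/44.76 = 8.982 V.

V ≈ 8.98 V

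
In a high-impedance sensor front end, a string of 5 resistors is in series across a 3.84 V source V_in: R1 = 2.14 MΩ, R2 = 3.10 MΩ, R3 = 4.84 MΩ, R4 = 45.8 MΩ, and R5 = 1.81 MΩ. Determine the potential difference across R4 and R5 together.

V ≈ 3.17 V

ΣR = 2.14 + 3.10 + 4.84 + 45.8 + 1.81 = 57.69 MΩ.
R_{R4..R5} = 45.8 + 1.81 = 47.61 MΩ.
Voltage divider: V = V_in · (47.61 / 57.69) = 3.84 × 0.8253 = 3.169 V.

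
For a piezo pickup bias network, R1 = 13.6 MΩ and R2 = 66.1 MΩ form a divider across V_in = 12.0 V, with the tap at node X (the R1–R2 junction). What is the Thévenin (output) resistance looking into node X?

R_th ≈ 11.3 MΩ

Looking into X with the source shorted: R_th = R1·R2/(R1+R2) = 13.60 × 66.1/79.70 = 11.28 MΩ.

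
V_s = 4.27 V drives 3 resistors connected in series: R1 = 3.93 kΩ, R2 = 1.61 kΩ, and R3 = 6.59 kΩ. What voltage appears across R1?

V ≈ 1.38 V

Series total: ΣR = 3.93 + 1.61 + 6.59 = 12.13 kΩ.
By the voltage-divider rule, V = 4.27 × 3.930/12.13 = 1.383 V.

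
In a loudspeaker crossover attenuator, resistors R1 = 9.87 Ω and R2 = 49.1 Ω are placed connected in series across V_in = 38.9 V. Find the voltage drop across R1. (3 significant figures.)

V ≈ 6.51 V

Total series resistance ΣR = 9.87 + 49.1 = 58.97 Ω.
Voltage divider: V = V_in · (9.870 / 58.97) = 38.9 × 0.1674 = 6.511 V.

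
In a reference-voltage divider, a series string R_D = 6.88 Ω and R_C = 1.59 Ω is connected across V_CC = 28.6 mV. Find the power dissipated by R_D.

P ≈ 78.4 µW

ΣR = 8.470 Ω → I = 28.6/8.470 = 3.377 mA.
P = I²R = 11.40 × 6.88 = 78.44 µW.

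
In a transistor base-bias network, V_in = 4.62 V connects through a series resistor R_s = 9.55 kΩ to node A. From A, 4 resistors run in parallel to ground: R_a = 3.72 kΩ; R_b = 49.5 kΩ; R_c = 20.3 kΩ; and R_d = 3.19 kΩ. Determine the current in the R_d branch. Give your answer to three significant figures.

Combine the parallel branches: R_p = (1/3.72 + 1/49.5 + 1/20.3 + 1/3.19)⁻¹ = 1.534 kΩ.
V_A = 4.62 × 1.534/11.08 = 0.6395 V.
I(R_d) = V_A / R_d = 0.6395/3.19 = 0.2005 mA.

I ≈ 0.200 mA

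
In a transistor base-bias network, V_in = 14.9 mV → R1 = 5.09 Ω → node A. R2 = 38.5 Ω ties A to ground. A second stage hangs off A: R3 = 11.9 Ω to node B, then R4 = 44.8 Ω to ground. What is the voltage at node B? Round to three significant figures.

V_B ≈ 9.63 mV

Looking into the second stage from A: R3 + R4 = 56.70 Ω appears in parallel with R2.
R2 ‖ (R3+R4) = 22.93 Ω.
V_A = 14.9 × 22.93/(5.09 + 22.93) = 12.19 mV.
Then the unloaded second divider: V_B = V_A × R4/(R3+R4) = 12.19 × 0.7901 = 9.634 mV.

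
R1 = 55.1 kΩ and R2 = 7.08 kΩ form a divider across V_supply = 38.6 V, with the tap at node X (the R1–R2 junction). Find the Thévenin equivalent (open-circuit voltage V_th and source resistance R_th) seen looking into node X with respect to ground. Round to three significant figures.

V_th is the unloaded tap voltage: V_supply · R2/(R1+R2) = 38.6 × 0.1139 = 4.395 V.
Zeroing V_supply shorts the top of R1 to ground, so R_th = R1 ‖ R2 = 6.274 kΩ.

V_th ≈ 4.40 V, R_th ≈ 6.27 kΩ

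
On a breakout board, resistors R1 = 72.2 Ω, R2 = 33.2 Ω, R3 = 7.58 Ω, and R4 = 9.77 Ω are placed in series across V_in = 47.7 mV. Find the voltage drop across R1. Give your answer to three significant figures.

Total series resistance ΣR = 72.2 + 33.2 + 7.58 + 9.77 = 122.8 Ω.
By the voltage-divider rule, V = 47.7 × 72.20/122.8 = 28.06 mV.

V ≈ 28.1 mV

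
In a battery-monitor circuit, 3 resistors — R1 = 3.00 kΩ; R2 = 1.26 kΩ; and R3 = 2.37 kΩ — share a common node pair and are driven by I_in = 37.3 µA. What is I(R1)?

Total conductance ΣG = 1/3.00 + 1/1.26 + 1/2.37 = 1.549 (units of 1/kΩ).
Current divider: I(R1) = I_in · G_k/ΣG = 37.3 × (0.3333/1.549) = 37.3 × 0.2152 = 8.027 µA.

I ≈ 8.03 µA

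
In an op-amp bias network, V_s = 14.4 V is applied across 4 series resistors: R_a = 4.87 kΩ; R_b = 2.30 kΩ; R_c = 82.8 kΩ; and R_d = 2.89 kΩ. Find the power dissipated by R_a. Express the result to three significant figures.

Series current I = V_s/ΣR = 14.4/92.86 = 0.1551 mA.
V(R_a) = I·R = 0.7552 V; P = V·I = 0.7552 × 0.1551 = 0.1171 mW.

P ≈ 0.117 mW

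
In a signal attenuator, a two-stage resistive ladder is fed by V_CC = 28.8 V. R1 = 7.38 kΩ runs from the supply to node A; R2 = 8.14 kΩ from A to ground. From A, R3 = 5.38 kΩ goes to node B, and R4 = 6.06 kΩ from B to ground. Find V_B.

Looking into the second stage from A: R3 + R4 = 11.44 kΩ appears in parallel with R2.
Effective lower resistance at A: R2 ‖ 11.44 = 4.756 kΩ.
V_A = 28.8 × 4.756/(7.38 + 4.756) = 11.29 V.
V_B = V_A × 0.5297 = 5.979 V.

V_B ≈ 5.98 V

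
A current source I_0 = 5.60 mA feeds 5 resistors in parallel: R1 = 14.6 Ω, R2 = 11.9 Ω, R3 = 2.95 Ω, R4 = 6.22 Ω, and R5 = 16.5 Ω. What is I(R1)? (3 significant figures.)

ΣG = 1/14.6 + 1/11.9 + 1/2.95 + 1/6.22 + 1/16.5 = 0.7129.
By the current-divider rule, I = I_0 · G_k/ΣG = 5.60 × 0.09608 = 0.5380 mA.

I ≈ 0.538 mA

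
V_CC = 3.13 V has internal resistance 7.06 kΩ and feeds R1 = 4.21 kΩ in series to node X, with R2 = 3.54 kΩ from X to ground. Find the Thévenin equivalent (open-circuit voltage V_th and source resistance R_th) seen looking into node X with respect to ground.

V_th ≈ 0.748 V, R_th ≈ 2.69 kΩ

R1' = 7.06 + 4.21 = 11.27 kΩ (source resistance + R1).
With X open, the divider is unloaded: V_th = 3.13 × 3.54/14.81 = 0.7482 V.
Looking into X with the source shorted: R_th = R1'·R2/(R1'+R2) = 11.27 × 3.54/14.81 = 2.694 kΩ.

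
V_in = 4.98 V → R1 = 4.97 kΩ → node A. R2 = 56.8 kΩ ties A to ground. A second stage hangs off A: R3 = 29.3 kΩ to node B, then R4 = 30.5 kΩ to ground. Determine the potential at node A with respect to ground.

V_A ≈ 4.25 V

Looking into the second stage from A: R3 + R4 = 59.80 kΩ appears in parallel with R2.
Effective lower resistance at A: R2 ‖ 59.80 = 29.13 kΩ.
V_A = 4.98 × 29.13/(4.97 + 29.13) = 4.254 V.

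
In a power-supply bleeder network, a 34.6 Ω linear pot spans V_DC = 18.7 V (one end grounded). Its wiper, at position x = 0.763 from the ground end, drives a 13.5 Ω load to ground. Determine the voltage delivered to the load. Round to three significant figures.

The pot divides into 8.200 Ω above the wiper and 26.40 Ω below.
(x·R_p) ‖ R_L = 8.932 Ω.
Loaded-divider output: V_out = 18.7 × 0.5214 = 9.750 V.

V_out ≈ 9.75 V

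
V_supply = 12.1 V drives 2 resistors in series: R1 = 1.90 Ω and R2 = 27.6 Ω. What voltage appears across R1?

Total series resistance ΣR = 1.90 + 27.6 = 29.50 Ω.
By the voltage-divider rule, V = 12.1 × 1.900/29.50 = 0.7793 V.

V ≈ 0.779 V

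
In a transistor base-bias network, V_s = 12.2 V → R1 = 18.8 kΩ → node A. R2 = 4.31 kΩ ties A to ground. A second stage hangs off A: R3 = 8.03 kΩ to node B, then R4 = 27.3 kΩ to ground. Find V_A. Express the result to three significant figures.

V_A ≈ 2.07 V

The second stage (R3 + R4 = 35.33 kΩ) loads node A in parallel with R2.
R2 ‖ (R3+R4) = 3.841 kΩ.
First divider: V_A = V_s · 3.841/(18.8 + 3.841) = 2.070 V.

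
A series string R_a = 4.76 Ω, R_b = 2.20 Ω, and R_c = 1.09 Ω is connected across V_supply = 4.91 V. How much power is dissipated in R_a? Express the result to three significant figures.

P ≈ 1.77 W

The common current is I = 4.91/8.050 = 0.6099 A.
P = I²R = 0.3720 × 4.76 = 1.771 W.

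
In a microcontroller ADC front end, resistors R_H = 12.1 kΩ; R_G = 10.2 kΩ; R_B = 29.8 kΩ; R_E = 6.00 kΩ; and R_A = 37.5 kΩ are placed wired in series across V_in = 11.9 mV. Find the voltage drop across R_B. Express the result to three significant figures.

Series total: ΣR = 12.1 + 10.2 + 29.8 + 6.00 + 37.5 = 95.60 kΩ.
Voltage divider: V = V_in · (29.80 / 95.60) = 11.9 × 0.3117 = 3.709 mV.

V ≈ 3.71 mV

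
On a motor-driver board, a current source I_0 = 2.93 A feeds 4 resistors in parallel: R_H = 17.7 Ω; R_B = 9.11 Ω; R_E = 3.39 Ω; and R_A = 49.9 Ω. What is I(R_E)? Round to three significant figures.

I ≈ 1.80 A

ΣG = 1/17.7 + 1/9.11 + 1/3.39 + 1/49.9 = 0.4813.
By the current-divider rule, I = I_0 · G_k/ΣG = 2.93 × 0.6129 = 1.796 A.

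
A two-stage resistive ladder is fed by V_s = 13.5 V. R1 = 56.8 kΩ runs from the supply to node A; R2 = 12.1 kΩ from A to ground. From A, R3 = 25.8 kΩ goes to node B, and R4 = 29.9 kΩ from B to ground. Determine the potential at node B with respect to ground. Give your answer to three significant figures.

V_B ≈ 1.08 V

Looking into the second stage from A: R3 + R4 = 55.70 kΩ appears in parallel with R2.
Effective lower resistance at A: R2 ‖ 55.70 = 9.941 kΩ.
So V_A = 13.5 × 0.1489 = 2.011 V.
Then the unloaded second divider: V_B = V_A × R4/(R3+R4) = 2.011 × 0.5368 = 1.079 V.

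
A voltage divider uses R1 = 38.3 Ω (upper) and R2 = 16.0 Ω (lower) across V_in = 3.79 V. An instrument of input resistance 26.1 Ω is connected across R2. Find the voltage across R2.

V_out ≈ 0.780 V

First combine the lower leg with the load: R2 ‖ R_L = 9.919 Ω.
Then V_out = V_in · R2'/(R1 + R2') = 3.79 × 9.919/48.22 = 0.7796 V.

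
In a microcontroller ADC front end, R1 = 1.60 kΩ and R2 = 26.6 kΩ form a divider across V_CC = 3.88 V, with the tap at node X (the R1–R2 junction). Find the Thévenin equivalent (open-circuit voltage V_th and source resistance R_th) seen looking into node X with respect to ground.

With X open, the divider is unloaded: V_th = 3.88 × 26.6/28.20 = 3.660 V.
Looking into X with the source shorted: R_th = R1·R2/(R1+R2) = 1.600 × 26.6/28.20 = 1.509 kΩ.

V_th ≈ 3.66 V, R_th ≈ 1.51 kΩ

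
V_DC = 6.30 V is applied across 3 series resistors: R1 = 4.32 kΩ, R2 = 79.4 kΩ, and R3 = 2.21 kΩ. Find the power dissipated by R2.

P ≈ 0.427 mW

ΣR = 85.93 kΩ → I = 6.30/85.93 = 0.07332 mA.
P(R2) = I²·R2 = (0.07332)² × 79.4 = 0.4268 mW.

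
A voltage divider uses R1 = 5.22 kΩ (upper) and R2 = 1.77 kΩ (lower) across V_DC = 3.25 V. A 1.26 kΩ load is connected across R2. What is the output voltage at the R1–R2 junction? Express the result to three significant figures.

First combine the lower leg with the load: R2 ‖ R_L = 0.7360 kΩ.
Then V_out = V_DC · R2'/(R1 + R2') = 3.25 × 0.7360/5.956 = 0.4016 V.
(Unloaded it would be 0.823 V; the load pulls it down.)

V_out ≈ 0.402 V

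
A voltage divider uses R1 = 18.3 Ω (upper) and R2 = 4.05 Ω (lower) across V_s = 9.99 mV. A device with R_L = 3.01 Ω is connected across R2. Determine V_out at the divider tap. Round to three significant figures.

R2 ‖ R_L = (4.05 × 3.01)/(4.05 + 3.01) = 1.727 Ω.
Then V_out = V_s · R2'/(R1 + R2') = 9.99 × 1.727/20.03 = 0.8613 mV.
(Unloaded it would be 1.81 mV; the load pulls it down.)

V_out ≈ 0.861 mV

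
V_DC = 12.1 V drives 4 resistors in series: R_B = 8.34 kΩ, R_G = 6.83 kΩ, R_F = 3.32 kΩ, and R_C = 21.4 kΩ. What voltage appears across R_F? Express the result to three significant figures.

V ≈ 1.01 V

ΣR = 8.34 + 6.83 + 3.32 + 21.4 = 39.89 kΩ.
Voltage divider: V = V_DC · (3.320 / 39.89) = 12.1 × 0.08323 = 1.007 V.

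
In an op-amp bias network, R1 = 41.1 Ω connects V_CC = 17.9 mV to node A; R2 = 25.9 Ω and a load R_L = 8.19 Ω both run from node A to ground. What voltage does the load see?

V_out ≈ 2.35 mV

First combine the lower leg with the load: R2 ‖ R_L = 6.222 Ω.
Now apply the divider: V_out = 17.9 × 0.1315 = 2.354 mV.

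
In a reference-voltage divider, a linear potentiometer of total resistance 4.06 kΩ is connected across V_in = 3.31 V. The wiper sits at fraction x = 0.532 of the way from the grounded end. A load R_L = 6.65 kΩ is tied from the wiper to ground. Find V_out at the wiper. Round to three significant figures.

V_out ≈ 1.53 V

Lower segment x·R_p = 2.160 kΩ; upper segment (1−x)·R_p = 1.900 kΩ.
Lower segment in parallel with the load: 2.160 ‖ 6.65 = 1.630 kΩ.
V_out = 3.31 × 1.630/(1.900 + 1.630) = 1.529 V.
(Unloaded: V_out = x·V_in = 1.76 V.)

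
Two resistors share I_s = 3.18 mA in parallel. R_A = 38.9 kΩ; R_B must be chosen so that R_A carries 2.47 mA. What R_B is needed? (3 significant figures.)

R_B ≈ 135 kΩ

In a two-way split, I_A/I_s = R_B/(R_A + R_B).
2.47/3.18 = R_B/(R_A + R_B) → R_B = R_A · (0.7767)/(1 − 0.7767) = 38.9 × 3.479 = 135.3 kΩ.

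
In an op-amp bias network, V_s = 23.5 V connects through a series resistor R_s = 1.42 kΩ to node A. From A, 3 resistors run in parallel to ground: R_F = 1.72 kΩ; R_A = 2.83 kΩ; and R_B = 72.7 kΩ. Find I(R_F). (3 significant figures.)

I ≈ 5.82 mA

Combine the parallel branches: R_p = (1/1.72 + 1/2.83 + 1/72.7)⁻¹ = 1.054 kΩ.
Node voltage V_A = V_s · R_p/(R_s + R_p) = 23.5 × 0.4261 = 10.01 V.
I(R_F) = V_A / R_F = 10.01/1.72 = 5.822 mA.
(Check via current divider: I_total = 9.498 mA; share G_k/ΣG = 0.6130 → same result.)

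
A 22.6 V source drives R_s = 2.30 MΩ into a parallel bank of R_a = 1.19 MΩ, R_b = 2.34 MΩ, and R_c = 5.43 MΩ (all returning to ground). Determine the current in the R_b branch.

I ≈ 2.23 µA

Combine the parallel branches: R_p = (1/1.19 + 1/2.34 + 1/5.43)⁻¹ = 0.6888 MΩ.
V_A = 22.6 × 0.6888/2.989 = 5.208 V.
I(R_b) = V_A / R_b = 5.208/2.34 = 2.226 µA.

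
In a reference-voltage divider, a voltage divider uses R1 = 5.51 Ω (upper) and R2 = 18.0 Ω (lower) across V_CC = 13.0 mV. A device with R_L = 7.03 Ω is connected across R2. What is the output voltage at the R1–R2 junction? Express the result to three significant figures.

The load sits in parallel with R2, giving an effective lower resistance R2' = R2·R_L/(R2+R_L) = 5.056 Ω.
Voltage divider with the loaded lower leg: V_out = 13.0 × 5.056/(5.51 + 5.056) = 13.0 × 0.4785 = 6.220 mV.
(Unloaded it would be 9.95 mV; the load pulls it down.)

V_out ≈ 6.22 mV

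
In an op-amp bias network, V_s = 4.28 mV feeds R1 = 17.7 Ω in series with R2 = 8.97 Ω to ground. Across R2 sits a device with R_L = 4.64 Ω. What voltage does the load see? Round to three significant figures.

R2 ‖ R_L = (8.97 × 4.64)/(8.97 + 4.64) = 3.058 Ω.
Then V_out = V_s · R2'/(R1 + R2') = 4.28 × 3.058/20.76 = 0.6305 mV.
(Unloaded it would be 1.44 mV; the load pulls it down.)

V_out ≈ 0.631 mV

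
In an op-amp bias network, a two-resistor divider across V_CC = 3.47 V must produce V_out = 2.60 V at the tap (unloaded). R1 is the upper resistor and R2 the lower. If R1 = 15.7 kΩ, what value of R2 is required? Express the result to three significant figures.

R2 ≈ 46.9 kΩ

The divider ratio is R2/(R1+R2) = 2.60/3.47 = 0.7493.
R2 = R1 · 0.7493/(1 − 0.7493) = 46.92 kΩ.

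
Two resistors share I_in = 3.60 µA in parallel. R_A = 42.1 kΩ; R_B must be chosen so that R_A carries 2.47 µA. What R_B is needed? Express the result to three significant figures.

The fraction through R_A equals R_B/(R_A+R_B).
With f = 0.6861, R_B = R_A · f/(1−f) = 42.1 × 2.186 = 92.02 kΩ.

R_B ≈ 92.0 kΩ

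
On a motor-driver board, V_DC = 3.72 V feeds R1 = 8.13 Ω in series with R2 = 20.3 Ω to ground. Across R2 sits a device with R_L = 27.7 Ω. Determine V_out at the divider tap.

V_out ≈ 2.20 V

The load sits in parallel with R2, giving an effective lower resistance R2' = R2·R_L/(R2+R_L) = 11.71 Ω.
Voltage divider with the loaded lower leg: V_out = 3.72 × 11.71/(8.13 + 11.71) = 3.72 × 0.5903 = 2.196 V.
(Unloaded it would be 2.66 V; the load pulls it down.)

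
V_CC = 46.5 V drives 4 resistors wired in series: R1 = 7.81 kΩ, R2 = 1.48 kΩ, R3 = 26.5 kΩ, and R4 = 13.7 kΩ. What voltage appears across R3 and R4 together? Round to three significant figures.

Series total: ΣR = 7.81 + 1.48 + 26.5 + 13.7 = 49.49 kΩ.
R_{R3..R4} = 26.5 + 13.7 = 40.20 kΩ.
V = V_CC · R/ΣR = 46.5 × 0.8123 = 37.77 V.

V ≈ 37.8 V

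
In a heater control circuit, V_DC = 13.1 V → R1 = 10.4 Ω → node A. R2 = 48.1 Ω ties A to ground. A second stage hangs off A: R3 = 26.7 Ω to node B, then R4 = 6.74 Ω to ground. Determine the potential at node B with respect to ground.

Looking into the second stage from A: R3 + R4 = 33.44 Ω appears in parallel with R2.
Effective lower resistance at A: R2 ‖ 33.44 = 19.73 Ω.
V_A = 13.1 × 19.73/(10.4 + 19.73) = 8.578 V.
V_B = V_A × 0.2016 = 1.729 V.

V_B ≈ 1.73 V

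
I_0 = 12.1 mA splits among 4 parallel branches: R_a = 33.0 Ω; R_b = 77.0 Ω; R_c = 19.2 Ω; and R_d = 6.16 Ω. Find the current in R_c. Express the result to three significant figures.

Total conductance ΣG = 1/33.0 + 1/77.0 + 1/19.2 + 1/6.16 = 0.2577 (units of 1/Ω).
Current divider: I(R_c) = I_0 · G_k/ΣG = 12.1 × (0.05208/0.2577) = 12.1 × 0.2021 = 2.445 mA.

I ≈ 2.45 mA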